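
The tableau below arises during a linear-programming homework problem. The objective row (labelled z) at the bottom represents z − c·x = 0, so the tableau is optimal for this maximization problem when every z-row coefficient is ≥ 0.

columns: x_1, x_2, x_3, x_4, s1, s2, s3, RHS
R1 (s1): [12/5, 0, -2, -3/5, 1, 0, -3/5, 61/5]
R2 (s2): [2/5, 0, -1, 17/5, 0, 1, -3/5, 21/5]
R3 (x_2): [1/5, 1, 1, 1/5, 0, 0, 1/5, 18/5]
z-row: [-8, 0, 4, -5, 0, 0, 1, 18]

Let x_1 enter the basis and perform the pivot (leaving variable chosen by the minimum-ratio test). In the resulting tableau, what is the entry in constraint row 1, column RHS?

Ratio test on column x_1 — row 1: (61/5)/(12/5) = 61/12; row 2: (21/5)/(2/5) = 21/2; row 3: (18/5)/(1/5) = 18. Minimum is 61/12 at row 1 (s1 leaves); pivot element 12/5.
Divide row 1 by 12/5; eliminate column x_1 from the other rows.
In the new row 1, the RHS entry is the old entry divided by the pivot: (61/5)/(12/5) = 61/12.

61/12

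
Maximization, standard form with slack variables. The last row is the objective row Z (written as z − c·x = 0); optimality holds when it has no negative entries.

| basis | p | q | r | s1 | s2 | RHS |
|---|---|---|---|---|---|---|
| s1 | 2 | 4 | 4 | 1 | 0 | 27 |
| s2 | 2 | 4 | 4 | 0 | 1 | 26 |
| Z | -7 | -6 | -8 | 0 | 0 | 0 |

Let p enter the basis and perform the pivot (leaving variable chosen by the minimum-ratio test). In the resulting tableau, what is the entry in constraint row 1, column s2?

-1

Ratio test on column p — row 1: 27/2 = 27/2; row 2: 26/2 = 13. Minimum is 13 at row 2 (s2 leaves); pivot element 2.
Divide row 2 by 2; eliminate column p from the other rows.
Row 1 update in column s2: 0 − 2·(1/2) = -1.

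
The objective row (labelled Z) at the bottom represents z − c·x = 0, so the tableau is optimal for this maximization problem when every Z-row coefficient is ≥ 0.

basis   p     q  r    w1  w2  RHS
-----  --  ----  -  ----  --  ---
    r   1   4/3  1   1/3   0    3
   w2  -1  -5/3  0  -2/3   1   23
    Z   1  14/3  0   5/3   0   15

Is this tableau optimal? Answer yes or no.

Every Z-row coefficient is ≥ 0, so the tableau is optimal.

yes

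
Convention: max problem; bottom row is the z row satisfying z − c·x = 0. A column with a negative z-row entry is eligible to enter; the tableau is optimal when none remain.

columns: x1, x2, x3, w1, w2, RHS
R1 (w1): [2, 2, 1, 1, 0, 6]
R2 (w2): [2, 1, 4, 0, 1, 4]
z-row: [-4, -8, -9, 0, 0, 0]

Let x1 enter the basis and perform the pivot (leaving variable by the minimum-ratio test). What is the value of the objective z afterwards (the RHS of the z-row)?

8

Ratio test on column x1 — row 1: 6/2 = 3; row 2: 4/2 = 2. Minimum is 2 at row 2 (w2 leaves); pivot element 2.
Pivot on row 2; the z-row RHS becomes 0 − (-4)·2 = 8.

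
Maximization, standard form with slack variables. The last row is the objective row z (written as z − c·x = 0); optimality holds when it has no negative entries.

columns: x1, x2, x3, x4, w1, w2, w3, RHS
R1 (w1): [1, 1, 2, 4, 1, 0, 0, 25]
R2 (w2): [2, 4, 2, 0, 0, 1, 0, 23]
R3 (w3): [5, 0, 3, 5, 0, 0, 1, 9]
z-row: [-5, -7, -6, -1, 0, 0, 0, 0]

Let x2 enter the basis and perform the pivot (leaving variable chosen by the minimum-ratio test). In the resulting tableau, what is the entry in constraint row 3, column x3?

3

Ratio test on column x2 — row 1: 25/1 = 25; row 2: 23/4 = 23/4; row 3: entry 0 ≤ 0. Minimum is 23/4 at row 2 (w2 leaves); pivot element 4.
Divide row 2 by 4; eliminate column x2 from the other rows.
Row 3 update in column x3: 3 − 0·(1/2) = 3.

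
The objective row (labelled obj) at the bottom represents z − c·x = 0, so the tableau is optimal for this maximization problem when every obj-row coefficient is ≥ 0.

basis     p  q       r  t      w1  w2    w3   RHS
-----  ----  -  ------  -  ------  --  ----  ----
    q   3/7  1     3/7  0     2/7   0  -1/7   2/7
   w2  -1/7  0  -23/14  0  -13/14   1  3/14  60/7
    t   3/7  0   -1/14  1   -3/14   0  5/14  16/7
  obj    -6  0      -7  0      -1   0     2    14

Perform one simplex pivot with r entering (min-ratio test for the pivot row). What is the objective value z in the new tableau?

56/3

Ratio test on column r — row 1: (2/7)/(3/7) = 2/3; row 2: entry -23/14 ≤ 0; row 3: entry -1/14 ≤ 0. Minimum is 2/3 at row 1 (q leaves); pivot element 3/7.
Pivot on row 1; the obj-row RHS becomes 14 − (-7)·(2/3) = 56/3.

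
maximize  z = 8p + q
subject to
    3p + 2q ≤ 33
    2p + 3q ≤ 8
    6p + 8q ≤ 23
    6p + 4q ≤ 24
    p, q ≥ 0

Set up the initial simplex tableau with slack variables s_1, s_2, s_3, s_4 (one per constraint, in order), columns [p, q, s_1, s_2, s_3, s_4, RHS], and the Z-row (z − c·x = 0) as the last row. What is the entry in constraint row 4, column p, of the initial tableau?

6

Constraint 4 has coefficient 6 on p.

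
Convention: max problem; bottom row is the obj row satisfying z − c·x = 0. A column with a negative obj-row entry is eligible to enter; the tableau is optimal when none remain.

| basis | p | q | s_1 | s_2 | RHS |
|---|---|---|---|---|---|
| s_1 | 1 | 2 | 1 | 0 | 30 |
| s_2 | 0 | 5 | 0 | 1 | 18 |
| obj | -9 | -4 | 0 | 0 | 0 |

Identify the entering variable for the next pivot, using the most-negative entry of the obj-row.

Negative obj-row entries: p: -9, q: -4.
The most negative is -9 in column p, so p enters.

p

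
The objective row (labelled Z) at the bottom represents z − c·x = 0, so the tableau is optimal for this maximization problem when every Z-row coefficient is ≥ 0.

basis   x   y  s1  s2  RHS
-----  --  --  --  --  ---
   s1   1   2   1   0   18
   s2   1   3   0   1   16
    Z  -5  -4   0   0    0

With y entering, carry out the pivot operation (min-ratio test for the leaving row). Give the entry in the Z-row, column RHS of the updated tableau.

64/3

Ratio test on column y — row 1: 18/2 = 9; row 2: 16/3 = 16/3. Minimum is 16/3 at row 2 (s2 leaves); pivot element 3.
Divide row 2 by 3; eliminate column y from the other rows.
Z-row update in column RHS: 0 − (-4)·(16/3) = 64/3.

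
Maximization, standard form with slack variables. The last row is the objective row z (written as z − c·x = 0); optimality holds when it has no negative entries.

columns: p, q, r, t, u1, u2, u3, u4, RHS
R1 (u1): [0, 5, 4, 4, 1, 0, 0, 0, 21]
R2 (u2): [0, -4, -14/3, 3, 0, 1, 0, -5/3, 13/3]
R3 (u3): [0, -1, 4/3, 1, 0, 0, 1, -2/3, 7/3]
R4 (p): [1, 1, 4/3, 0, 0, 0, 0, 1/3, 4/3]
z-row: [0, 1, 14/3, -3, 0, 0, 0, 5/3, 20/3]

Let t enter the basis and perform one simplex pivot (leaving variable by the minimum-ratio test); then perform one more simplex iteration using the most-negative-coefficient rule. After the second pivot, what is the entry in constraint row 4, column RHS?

4/3

Ratio test on column t — row 1: 21/4 = 21/4; row 2: (13/3)/3 = 13/9; row 3: (7/3)/1 = 7/3; row 4: entry 0 ≤ 0. Minimum is 13/9 at row 2 (u2 leaves); pivot element 3.
Divide row 2 by 3; eliminate column t from the other rows.
Second iteration: most negative z-row entry is -3 in column q, so q enters.
Ratio test on column q — row 1: (137/9)/(31/3) = 137/93; row 2: entry -4/3 ≤ 0; row 3: (8/9)/(1/3) = 8/3; row 4: (4/3)/1 = 4/3. Minimum is 4/3 at row 4 (p leaves); pivot element 1.
Divide row 4 by 1; eliminate column q from the other rows.
After both pivots, the entry at constraint row 4, column RHS is 4/3.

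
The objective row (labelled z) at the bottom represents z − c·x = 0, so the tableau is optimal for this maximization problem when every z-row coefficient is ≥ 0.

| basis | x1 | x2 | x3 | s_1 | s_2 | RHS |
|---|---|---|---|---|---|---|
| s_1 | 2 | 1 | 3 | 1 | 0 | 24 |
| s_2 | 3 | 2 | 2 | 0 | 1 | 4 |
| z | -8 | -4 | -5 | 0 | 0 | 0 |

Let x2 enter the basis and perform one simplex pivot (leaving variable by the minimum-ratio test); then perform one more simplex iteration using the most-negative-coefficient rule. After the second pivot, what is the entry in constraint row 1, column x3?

5/3

Ratio test on column x2 — row 1: 24/1 = 24; row 2: 4/2 = 2. Minimum is 2 at row 2 (s_2 leaves); pivot element 2.
Divide row 2 by 2; eliminate column x2 from the other rows.
Second iteration: most negative z-row entry is -2 in column x1, so x1 enters.
Ratio test on column x1 — row 1: 22/(1/2) = 44; row 2: 2/(3/2) = 4/3. Minimum is 4/3 at row 2 (x2 leaves); pivot element 3/2.
Divide row 2 by 3/2; eliminate column x1 from the other rows.
After both pivots, the entry at constraint row 1, column x3 is 5/3.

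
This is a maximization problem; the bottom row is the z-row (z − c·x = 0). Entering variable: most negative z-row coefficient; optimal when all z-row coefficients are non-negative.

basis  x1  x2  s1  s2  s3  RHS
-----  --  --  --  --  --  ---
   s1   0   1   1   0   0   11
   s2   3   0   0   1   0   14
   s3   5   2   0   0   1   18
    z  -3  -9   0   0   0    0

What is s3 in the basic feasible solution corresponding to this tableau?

s3 is basic (row 3); its value is the RHS of that row, 18.

18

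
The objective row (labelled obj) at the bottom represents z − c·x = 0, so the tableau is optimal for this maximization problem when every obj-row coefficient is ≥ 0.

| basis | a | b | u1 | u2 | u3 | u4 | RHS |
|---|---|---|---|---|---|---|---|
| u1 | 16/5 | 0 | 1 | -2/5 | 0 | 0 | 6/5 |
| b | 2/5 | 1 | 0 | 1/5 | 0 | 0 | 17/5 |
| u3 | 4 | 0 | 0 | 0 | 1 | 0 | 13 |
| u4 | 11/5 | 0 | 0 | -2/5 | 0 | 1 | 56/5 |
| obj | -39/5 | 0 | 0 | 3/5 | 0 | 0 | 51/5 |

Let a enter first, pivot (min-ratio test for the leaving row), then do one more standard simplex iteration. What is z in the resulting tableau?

18

Ratio test on column a — row 1: (6/5)/(16/5) = 3/8; row 2: (17/5)/(2/5) = 17/2; row 3: 13/4 = 13/4; row 4: (56/5)/(11/5) = 56/11. Minimum is 3/8 at row 1 (u1 leaves); pivot element 16/5.
Pivot on row 1; the obj-row RHS becomes 51/5 − (-39/5)·(3/8) = 105/8.
Next entering variable (most negative obj-row entry -3/8): u2.
Ratio test on column u2 — row 1: entry -1/8 ≤ 0; row 2: (13/4)/(1/4) = 13; row 3: (23/2)/(1/2) = 23; row 4: entry -1/8 ≤ 0. Minimum is 13 at row 2 (b leaves); pivot element 1/4.
After the second pivot the obj-row RHS is 105/8 − (-3/8)·13 = 18.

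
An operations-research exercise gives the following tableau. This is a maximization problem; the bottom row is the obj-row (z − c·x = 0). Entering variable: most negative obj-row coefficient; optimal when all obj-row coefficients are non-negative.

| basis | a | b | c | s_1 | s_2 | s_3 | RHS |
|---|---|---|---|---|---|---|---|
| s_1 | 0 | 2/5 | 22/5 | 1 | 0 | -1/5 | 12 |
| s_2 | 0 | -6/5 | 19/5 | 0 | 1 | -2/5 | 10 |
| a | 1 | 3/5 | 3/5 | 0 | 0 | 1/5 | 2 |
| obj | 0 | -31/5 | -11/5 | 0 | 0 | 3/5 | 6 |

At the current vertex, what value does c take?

0

c is not in the basis, so in the current basic feasible solution c = 0.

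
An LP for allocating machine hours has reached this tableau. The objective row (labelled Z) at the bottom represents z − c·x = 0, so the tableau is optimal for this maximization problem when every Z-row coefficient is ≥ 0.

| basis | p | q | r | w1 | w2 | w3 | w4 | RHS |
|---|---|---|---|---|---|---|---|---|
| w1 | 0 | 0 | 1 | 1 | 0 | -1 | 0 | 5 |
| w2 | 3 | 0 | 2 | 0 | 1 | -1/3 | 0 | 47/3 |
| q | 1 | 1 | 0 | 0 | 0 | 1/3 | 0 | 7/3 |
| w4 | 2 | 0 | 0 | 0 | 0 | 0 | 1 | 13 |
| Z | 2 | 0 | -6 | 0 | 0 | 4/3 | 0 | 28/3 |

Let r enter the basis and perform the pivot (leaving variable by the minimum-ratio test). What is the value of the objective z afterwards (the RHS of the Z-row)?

118/3

Ratio test on column r — row 1: 5/1 = 5; row 2: (47/3)/2 = 47/6; row 3: entry 0 ≤ 0; row 4: entry 0 ≤ 0. Minimum is 5 at row 1 (w1 leaves); pivot element 1.
Pivot on row 1; the Z-row RHS becomes 28/3 − (-6)·5 = 118/3.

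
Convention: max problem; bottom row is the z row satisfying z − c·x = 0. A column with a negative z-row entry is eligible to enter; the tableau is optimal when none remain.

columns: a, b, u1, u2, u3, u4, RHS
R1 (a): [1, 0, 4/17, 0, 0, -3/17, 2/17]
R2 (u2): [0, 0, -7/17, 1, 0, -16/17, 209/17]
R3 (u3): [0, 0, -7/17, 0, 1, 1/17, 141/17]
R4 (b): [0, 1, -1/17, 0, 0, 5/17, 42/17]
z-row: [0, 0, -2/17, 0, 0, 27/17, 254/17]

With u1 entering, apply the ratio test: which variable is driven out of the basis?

a

Column u1 entries and ratios — a: (2/17)/(4/17) = 1/2; u2: -7/17 ≤ 0, skip; u3: -7/17 ≤ 0, skip; b: -1/17 ≤ 0, skip.
Smallest ratio is 1/2 in the row of a, so a leaves.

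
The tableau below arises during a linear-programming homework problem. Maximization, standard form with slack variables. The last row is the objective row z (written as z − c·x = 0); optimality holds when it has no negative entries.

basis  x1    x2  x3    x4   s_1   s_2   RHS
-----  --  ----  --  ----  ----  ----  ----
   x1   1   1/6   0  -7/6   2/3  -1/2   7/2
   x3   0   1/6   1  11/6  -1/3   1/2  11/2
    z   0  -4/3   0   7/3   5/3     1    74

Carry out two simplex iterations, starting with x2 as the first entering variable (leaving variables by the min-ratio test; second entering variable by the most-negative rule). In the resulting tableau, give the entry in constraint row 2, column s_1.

-1/3

Ratio test on column x2 — row 1: (7/2)/(1/6) = 21; row 2: (11/2)/(1/6) = 33. Minimum is 21 at row 1 (x1 leaves); pivot element 1/6.
Divide row 1 by 1/6; eliminate column x2 from the other rows.
Second iteration: most negative z-row entry is -7 in column x4, so x4 enters.
Ratio test on column x4 — row 1: entry -7 ≤ 0; row 2: 2/3 = 2/3. Minimum is 2/3 at row 2 (x3 leaves); pivot element 3.
Divide row 2 by 3; eliminate column x4 from the other rows.
After both pivots, the entry at constraint row 2, column s_1 is -1/3.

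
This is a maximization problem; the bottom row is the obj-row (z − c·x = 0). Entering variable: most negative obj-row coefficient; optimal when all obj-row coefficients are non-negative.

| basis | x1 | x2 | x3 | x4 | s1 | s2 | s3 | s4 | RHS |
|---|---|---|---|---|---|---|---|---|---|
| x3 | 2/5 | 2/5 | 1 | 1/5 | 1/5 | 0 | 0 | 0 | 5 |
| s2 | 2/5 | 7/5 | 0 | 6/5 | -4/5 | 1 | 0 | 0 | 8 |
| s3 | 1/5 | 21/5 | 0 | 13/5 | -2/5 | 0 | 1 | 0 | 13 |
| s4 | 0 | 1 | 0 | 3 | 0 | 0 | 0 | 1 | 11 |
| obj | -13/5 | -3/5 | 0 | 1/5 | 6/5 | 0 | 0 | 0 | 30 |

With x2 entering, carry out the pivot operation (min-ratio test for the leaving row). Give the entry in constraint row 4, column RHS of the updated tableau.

Ratio test on column x2 — row 1: 5/(2/5) = 25/2; row 2: 8/(7/5) = 40/7; row 3: 13/(21/5) = 65/21; row 4: 11/1 = 11. Minimum is 65/21 at row 3 (s3 leaves); pivot element 21/5.
Divide row 3 by 21/5; eliminate column x2 from the other rows.
Row 4 update in column RHS: 11 − 1·(65/21) = 166/21.

166/21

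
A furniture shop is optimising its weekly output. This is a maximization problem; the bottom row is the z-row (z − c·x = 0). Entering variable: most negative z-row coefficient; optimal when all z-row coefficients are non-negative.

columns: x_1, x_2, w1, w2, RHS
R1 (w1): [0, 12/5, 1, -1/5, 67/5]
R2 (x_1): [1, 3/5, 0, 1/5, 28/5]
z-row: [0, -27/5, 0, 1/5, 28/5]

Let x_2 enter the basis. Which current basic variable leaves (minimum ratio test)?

w1

Column x_2 entries and ratios — w1: (67/5)/(12/5) = 67/12; x_1: (28/5)/(3/5) = 28/3.
Smallest ratio is 67/12 in the row of w1, so w1 leaves.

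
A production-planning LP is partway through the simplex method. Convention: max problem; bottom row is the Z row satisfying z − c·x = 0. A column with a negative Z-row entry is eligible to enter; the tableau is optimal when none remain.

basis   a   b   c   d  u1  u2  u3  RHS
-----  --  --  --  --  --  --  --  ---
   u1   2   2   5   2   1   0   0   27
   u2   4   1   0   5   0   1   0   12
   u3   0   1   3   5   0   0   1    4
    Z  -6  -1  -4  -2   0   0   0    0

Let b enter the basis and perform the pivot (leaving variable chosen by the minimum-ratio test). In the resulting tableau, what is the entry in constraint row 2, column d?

Ratio test on column b — row 1: 27/2 = 27/2; row 2: 12/1 = 12; row 3: 4/1 = 4. Minimum is 4 at row 3 (u3 leaves); pivot element 1.
Divide row 3 by 1; eliminate column b from the other rows.
Row 2 update in column d: 5 − 1·5 = 0.

0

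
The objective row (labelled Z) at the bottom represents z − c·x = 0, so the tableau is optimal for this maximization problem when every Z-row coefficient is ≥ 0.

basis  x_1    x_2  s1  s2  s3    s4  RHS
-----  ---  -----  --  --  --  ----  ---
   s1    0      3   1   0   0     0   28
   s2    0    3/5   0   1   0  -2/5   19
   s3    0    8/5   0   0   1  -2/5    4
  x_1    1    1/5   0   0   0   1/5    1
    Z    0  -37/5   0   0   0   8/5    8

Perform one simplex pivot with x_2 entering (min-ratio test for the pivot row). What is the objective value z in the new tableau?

53/2

Ratio test on column x_2 — row 1: 28/3 = 28/3; row 2: 19/(3/5) = 95/3; row 3: 4/(8/5) = 5/2; row 4: 1/(1/5) = 5. Minimum is 5/2 at row 3 (s3 leaves); pivot element 8/5.
Pivot on row 3; the Z-row RHS becomes 8 − (-37/5)·(5/2) = 53/2.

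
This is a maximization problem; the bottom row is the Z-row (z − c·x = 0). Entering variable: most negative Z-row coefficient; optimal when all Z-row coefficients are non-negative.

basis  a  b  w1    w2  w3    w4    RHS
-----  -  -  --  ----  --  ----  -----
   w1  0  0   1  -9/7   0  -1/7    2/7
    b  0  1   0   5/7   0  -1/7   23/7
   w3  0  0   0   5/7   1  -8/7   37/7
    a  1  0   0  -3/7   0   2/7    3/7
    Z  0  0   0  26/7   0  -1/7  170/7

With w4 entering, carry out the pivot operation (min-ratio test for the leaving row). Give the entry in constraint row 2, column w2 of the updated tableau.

Ratio test on column w4 — row 1: entry -1/7 ≤ 0; row 2: entry -1/7 ≤ 0; row 3: entry -8/7 ≤ 0; row 4: (3/7)/(2/7) = 3/2. Minimum is 3/2 at row 4 (a leaves); pivot element 2/7.
Divide row 4 by 2/7; eliminate column w4 from the other rows.
Row 2 update in column w2: 5/7 − (-1/7)·(-3/2) = 1/2.

1/2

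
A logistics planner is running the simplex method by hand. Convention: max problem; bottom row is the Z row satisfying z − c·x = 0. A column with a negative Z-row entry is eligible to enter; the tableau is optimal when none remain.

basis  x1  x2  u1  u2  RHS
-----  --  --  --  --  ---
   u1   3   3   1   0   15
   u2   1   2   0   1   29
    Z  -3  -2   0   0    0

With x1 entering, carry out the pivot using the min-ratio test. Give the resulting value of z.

Ratio test on column x1 — row 1: 15/3 = 5; row 2: 29/1 = 29. Minimum is 5 at row 1 (u1 leaves); pivot element 3.
Pivot on row 1; the Z-row RHS becomes 0 − (-3)·5 = 15.

15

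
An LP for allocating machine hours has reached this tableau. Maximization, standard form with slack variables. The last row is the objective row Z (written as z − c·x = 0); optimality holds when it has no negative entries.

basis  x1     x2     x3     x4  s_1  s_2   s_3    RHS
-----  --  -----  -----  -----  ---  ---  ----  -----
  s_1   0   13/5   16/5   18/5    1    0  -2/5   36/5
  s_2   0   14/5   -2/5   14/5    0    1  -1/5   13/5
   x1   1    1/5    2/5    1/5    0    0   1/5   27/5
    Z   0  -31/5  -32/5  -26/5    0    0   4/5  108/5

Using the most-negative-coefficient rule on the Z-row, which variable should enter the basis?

x3

Negative Z-row entries: x2: -31/5, x3: -32/5, x4: -26/5.
The most negative is -32/5 in column x3, so x3 enters.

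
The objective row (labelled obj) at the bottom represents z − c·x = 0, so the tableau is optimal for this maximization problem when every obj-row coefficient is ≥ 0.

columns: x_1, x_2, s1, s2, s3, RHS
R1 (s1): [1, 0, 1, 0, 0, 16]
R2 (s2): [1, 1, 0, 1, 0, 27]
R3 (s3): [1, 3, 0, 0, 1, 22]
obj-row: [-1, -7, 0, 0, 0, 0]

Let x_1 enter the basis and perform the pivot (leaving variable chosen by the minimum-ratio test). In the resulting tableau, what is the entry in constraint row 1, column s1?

1

Ratio test on column x_1 — row 1: 16/1 = 16; row 2: 27/1 = 27; row 3: 22/1 = 22. Minimum is 16 at row 1 (s1 leaves); pivot element 1.
Divide row 1 by 1; eliminate column x_1 from the other rows.
In the new row 1, the s1 entry is the old entry divided by the pivot: 1/1 = 1.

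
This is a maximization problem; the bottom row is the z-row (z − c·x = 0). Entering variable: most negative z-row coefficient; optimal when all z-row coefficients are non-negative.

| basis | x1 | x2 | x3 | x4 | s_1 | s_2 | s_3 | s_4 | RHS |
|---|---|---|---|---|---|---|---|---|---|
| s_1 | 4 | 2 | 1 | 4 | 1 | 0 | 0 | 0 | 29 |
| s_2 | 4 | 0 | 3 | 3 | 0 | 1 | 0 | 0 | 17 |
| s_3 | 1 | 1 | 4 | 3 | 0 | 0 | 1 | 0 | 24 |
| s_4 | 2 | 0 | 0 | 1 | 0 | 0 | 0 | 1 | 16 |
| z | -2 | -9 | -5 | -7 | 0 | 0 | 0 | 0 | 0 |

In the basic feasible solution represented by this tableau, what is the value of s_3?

24

s_3 is basic (row 3); its value is the RHS of that row, 24.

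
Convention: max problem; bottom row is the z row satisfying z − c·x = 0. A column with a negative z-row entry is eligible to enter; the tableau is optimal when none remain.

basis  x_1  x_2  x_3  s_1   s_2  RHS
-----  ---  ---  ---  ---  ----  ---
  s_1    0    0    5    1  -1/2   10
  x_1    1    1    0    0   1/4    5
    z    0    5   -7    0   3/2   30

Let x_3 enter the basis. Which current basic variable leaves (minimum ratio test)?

s_1

Column x_3 entries and ratios — s_1: 10/5 = 2; x_1: 0 ≤ 0, skip.
Smallest ratio is 2 in the row of s_1, so s_1 leaves.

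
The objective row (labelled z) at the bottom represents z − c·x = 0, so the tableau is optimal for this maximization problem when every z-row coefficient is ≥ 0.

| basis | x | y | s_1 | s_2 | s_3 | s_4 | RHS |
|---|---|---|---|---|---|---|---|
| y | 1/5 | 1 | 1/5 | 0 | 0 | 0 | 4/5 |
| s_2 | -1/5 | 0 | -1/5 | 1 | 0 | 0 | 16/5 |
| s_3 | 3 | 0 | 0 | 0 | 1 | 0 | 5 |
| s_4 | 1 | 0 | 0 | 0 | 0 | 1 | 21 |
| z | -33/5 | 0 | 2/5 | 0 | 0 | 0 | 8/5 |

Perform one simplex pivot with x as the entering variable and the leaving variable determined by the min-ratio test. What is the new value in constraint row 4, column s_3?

-1/3

Ratio test on column x — row 1: (4/5)/(1/5) = 4; row 2: entry -1/5 ≤ 0; row 3: 5/3 = 5/3; row 4: 21/1 = 21. Minimum is 5/3 at row 3 (s_3 leaves); pivot element 3.
Divide row 3 by 3; eliminate column x from the other rows.
Row 4 update in column s_3: 0 − 1·(1/3) = -1/3.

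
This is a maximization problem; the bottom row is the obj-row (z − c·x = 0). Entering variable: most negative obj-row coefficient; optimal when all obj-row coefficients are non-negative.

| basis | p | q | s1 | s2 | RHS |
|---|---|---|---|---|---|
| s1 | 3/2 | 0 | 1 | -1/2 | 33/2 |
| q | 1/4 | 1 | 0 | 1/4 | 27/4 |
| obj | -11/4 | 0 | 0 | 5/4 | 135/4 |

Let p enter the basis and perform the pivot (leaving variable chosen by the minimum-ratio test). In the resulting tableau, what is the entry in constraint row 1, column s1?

2/3

Ratio test on column p — row 1: (33/2)/(3/2) = 11; row 2: (27/4)/(1/4) = 27. Minimum is 11 at row 1 (s1 leaves); pivot element 3/2.
Divide row 1 by 3/2; eliminate column p from the other rows.
In the new row 1, the s1 entry is the old entry divided by the pivot: 1/(3/2) = 2/3.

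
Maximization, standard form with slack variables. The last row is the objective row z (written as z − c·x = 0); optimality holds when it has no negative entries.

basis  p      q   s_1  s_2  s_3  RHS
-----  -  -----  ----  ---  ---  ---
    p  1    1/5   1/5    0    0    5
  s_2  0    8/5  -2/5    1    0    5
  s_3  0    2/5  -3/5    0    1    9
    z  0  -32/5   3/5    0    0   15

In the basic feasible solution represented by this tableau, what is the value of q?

q is not in the basis, so in the current basic feasible solution q = 0.

0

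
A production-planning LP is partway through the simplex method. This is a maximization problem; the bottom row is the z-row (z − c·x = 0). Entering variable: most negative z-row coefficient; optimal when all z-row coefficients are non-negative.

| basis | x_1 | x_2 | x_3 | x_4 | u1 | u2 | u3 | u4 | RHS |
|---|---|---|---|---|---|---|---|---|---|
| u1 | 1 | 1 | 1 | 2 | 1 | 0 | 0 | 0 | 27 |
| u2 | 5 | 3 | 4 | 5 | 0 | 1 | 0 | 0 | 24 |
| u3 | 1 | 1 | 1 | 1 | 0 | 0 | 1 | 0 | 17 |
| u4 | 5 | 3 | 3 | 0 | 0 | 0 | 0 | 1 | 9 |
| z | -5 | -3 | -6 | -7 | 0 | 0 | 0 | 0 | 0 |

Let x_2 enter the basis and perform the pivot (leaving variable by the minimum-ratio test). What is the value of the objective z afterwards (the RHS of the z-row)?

9

Ratio test on column x_2 — row 1: 27/1 = 27; row 2: 24/3 = 8; row 3: 17/1 = 17; row 4: 9/3 = 3. Minimum is 3 at row 4 (u4 leaves); pivot element 3.
Pivot on row 4; the z-row RHS becomes 0 − (-3)·3 = 9.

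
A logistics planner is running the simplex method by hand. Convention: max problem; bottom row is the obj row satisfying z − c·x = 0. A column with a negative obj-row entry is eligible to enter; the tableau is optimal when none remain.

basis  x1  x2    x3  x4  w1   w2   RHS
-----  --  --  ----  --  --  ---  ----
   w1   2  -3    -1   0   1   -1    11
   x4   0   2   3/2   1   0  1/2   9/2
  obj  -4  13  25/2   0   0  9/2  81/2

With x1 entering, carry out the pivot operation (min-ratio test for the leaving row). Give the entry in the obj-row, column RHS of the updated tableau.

125/2

Ratio test on column x1 — row 1: 11/2 = 11/2; row 2: entry 0 ≤ 0. Minimum is 11/2 at row 1 (w1 leaves); pivot element 2.
Divide row 1 by 2; eliminate column x1 from the other rows.
obj-row update in column RHS: 81/2 − (-4)·(11/2) = 125/2.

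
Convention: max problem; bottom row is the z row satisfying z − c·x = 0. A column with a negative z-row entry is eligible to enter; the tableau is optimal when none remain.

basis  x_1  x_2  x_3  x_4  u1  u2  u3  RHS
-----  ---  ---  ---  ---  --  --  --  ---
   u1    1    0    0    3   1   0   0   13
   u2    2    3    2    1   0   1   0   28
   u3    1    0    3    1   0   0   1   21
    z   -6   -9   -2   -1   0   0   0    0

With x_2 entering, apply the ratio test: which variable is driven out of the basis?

Column x_2 entries and ratios — u1: 0 ≤ 0, skip; u2: 28/3 = 28/3; u3: 0 ≤ 0, skip.
Smallest ratio is 28/3 in the row of u2, so u2 leaves.

u2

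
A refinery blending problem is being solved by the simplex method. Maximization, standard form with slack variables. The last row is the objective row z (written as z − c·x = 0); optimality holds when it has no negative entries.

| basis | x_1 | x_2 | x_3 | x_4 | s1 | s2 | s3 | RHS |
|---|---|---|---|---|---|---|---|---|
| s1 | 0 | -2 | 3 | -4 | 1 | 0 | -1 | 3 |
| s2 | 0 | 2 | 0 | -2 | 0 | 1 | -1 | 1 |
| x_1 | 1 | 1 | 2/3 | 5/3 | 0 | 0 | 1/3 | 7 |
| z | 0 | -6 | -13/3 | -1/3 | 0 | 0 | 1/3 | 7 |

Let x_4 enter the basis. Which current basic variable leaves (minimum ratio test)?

x_1

Column x_4 entries and ratios — s1: -4 ≤ 0, skip; s2: -2 ≤ 0, skip; x_1: 7/(5/3) = 21/5.
Smallest ratio is 21/5 in the row of x_1, so x_1 leaves.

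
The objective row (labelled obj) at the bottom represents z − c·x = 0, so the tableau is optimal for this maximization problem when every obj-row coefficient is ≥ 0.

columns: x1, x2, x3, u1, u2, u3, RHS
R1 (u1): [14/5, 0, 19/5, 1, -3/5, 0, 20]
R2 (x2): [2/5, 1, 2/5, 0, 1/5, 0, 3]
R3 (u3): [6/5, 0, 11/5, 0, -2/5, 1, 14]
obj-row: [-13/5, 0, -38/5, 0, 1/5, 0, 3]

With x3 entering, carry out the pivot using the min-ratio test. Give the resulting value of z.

43

Ratio test on column x3 — row 1: 20/(19/5) = 100/19; row 2: 3/(2/5) = 15/2; row 3: 14/(11/5) = 70/11. Minimum is 100/19 at row 1 (u1 leaves); pivot element 19/5.
Pivot on row 1; the obj-row RHS becomes 3 − (-38/5)·(100/19) = 43.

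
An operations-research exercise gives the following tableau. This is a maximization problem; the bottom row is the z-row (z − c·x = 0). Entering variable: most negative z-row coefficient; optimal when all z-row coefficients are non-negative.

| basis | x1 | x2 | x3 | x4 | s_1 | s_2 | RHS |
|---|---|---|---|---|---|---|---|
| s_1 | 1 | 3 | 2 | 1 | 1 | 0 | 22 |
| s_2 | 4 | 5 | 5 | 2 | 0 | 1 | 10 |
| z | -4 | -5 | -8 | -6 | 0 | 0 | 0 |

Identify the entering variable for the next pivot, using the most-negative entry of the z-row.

Negative z-row entries: x1: -4, x2: -5, x3: -8, x4: -6.
The most negative is -8 in column x3, so x3 enters.

x3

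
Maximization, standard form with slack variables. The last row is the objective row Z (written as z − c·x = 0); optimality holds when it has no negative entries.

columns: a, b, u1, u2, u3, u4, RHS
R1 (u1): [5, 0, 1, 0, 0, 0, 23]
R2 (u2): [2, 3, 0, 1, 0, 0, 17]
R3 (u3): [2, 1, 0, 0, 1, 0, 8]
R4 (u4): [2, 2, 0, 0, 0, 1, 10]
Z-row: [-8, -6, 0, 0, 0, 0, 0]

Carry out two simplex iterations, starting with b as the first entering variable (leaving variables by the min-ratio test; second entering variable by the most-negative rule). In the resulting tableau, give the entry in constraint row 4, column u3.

Ratio test on column b — row 1: entry 0 ≤ 0; row 2: 17/3 = 17/3; row 3: 8/1 = 8; row 4: 10/2 = 5. Minimum is 5 at row 4 (u4 leaves); pivot element 2.
Divide row 4 by 2; eliminate column b from the other rows.
Second iteration: most negative Z-row entry is -2 in column a, so a enters.
Ratio test on column a — row 1: 23/5 = 23/5; row 2: entry -1 ≤ 0; row 3: 3/1 = 3; row 4: 5/1 = 5. Minimum is 3 at row 3 (u3 leaves); pivot element 1.
Divide row 3 by 1; eliminate column a from the other rows.
After both pivots, the entry at constraint row 4, column u3 is -1.

-1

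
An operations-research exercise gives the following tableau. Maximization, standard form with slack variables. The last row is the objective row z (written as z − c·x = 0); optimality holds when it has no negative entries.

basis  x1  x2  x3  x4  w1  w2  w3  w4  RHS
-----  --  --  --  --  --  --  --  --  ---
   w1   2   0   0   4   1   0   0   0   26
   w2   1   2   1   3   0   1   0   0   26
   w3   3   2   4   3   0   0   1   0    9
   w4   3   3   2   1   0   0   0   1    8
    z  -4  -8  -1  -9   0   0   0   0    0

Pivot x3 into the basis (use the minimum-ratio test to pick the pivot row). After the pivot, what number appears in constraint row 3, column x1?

Ratio test on column x3 — row 1: entry 0 ≤ 0; row 2: 26/1 = 26; row 3: 9/4 = 9/4; row 4: 8/2 = 4. Minimum is 9/4 at row 3 (w3 leaves); pivot element 4.
Divide row 3 by 4; eliminate column x3 from the other rows.
In the new row 3, the x1 entry is the old entry divided by the pivot: 3/4 = 3/4.

3/4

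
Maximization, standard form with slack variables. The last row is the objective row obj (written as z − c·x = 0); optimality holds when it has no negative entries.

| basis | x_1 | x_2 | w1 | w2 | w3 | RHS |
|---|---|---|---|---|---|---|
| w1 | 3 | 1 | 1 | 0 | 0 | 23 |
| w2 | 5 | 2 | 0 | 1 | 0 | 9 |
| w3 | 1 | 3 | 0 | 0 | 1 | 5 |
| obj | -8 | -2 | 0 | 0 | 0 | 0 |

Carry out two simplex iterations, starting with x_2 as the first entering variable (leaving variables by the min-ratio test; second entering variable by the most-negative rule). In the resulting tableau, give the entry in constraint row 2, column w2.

3/13

Ratio test on column x_2 — row 1: 23/1 = 23; row 2: 9/2 = 9/2; row 3: 5/3 = 5/3. Minimum is 5/3 at row 3 (w3 leaves); pivot element 3.
Divide row 3 by 3; eliminate column x_2 from the other rows.
Second iteration: most negative obj-row entry is -22/3 in column x_1, so x_1 enters.
Ratio test on column x_1 — row 1: (64/3)/(8/3) = 8; row 2: (17/3)/(13/3) = 17/13; row 3: (5/3)/(1/3) = 5. Minimum is 17/13 at row 2 (w2 leaves); pivot element 13/3.
Divide row 2 by 13/3; eliminate column x_1 from the other rows.
After both pivots, the entry at constraint row 2, column w2 is 3/13.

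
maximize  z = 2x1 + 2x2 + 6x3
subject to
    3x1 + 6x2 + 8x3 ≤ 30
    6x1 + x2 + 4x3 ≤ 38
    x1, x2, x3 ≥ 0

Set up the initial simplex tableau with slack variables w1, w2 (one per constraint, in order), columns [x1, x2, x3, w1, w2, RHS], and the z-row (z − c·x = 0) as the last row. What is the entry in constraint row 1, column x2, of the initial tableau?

6

Constraint 1 has coefficient 6 on x2.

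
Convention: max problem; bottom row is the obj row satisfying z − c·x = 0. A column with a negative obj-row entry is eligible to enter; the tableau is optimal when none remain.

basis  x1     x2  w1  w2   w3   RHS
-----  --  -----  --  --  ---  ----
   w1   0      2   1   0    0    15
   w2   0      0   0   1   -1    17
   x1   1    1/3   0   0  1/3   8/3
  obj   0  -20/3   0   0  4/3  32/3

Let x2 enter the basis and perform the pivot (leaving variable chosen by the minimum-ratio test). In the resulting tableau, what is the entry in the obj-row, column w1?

Ratio test on column x2 — row 1: 15/2 = 15/2; row 2: entry 0 ≤ 0; row 3: (8/3)/(1/3) = 8. Minimum is 15/2 at row 1 (w1 leaves); pivot element 2.
Divide row 1 by 2; eliminate column x2 from the other rows.
obj-row update in column w1: 0 − (-20/3)·(1/2) = 10/3.

10/3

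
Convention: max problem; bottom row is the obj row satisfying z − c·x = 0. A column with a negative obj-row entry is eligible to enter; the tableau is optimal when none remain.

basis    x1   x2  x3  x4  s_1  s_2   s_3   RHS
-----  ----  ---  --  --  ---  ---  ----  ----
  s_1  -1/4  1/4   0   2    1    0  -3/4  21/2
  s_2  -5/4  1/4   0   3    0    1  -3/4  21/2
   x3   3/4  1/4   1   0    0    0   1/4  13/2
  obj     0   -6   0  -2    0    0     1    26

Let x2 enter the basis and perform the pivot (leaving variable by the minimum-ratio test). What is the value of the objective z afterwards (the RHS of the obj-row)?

Ratio test on column x2 — row 1: (21/2)/(1/4) = 42; row 2: (21/2)/(1/4) = 42; row 3: (13/2)/(1/4) = 26. Minimum is 26 at row 3 (x3 leaves); pivot element 1/4.
Pivot on row 3; the obj-row RHS becomes 26 − (-6)·26 = 182.

182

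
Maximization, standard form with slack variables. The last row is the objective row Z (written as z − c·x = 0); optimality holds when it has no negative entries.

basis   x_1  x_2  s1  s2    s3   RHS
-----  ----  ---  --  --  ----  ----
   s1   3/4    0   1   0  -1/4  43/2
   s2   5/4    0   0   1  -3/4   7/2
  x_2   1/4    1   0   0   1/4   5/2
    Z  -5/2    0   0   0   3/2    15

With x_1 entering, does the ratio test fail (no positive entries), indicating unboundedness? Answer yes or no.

no

Column x_1 has positive entries in row(s) 1, 2, 3, so the ratio test bounds it — not unbounded.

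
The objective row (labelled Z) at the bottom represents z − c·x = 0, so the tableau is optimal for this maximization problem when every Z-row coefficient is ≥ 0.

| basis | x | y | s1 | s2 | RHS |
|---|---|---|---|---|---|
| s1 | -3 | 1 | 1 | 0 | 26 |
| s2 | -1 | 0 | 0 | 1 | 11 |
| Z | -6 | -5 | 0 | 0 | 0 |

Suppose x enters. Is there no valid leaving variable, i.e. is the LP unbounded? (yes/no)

Every constraint-row entry in column x is ≤ 0, so increasing x is unbounded.

yes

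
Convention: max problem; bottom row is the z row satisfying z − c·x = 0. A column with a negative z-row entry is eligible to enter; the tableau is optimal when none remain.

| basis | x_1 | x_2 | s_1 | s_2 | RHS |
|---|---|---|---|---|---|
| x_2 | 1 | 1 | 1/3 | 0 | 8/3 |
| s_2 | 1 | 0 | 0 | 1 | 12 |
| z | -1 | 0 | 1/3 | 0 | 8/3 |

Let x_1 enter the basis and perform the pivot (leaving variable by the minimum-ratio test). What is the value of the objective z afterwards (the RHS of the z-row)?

16/3

Ratio test on column x_1 — row 1: (8/3)/1 = 8/3; row 2: 12/1 = 12. Minimum is 8/3 at row 1 (x_2 leaves); pivot element 1.
Pivot on row 1; the z-row RHS becomes 8/3 − (-1)·(8/3) = 16/3.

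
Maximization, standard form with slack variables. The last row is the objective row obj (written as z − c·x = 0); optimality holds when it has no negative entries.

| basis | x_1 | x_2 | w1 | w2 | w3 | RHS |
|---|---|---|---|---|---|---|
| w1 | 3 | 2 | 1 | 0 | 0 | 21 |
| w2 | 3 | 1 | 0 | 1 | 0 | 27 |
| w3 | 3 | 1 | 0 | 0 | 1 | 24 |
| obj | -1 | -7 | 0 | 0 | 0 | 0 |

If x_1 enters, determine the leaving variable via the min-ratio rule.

Column x_1 entries and ratios — w1: 21/3 = 7; w2: 27/3 = 9; w3: 24/3 = 8.
Smallest ratio is 7 in the row of w1, so w1 leaves.

w1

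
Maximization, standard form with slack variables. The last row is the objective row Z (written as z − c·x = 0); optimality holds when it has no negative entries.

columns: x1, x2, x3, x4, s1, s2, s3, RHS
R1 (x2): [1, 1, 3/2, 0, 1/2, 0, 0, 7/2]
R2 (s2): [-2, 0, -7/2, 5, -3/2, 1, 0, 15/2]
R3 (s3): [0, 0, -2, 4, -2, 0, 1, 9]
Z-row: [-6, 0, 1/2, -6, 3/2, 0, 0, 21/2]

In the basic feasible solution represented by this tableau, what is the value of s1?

0

s1 is not in the basis, so in the current basic feasible solution s1 = 0.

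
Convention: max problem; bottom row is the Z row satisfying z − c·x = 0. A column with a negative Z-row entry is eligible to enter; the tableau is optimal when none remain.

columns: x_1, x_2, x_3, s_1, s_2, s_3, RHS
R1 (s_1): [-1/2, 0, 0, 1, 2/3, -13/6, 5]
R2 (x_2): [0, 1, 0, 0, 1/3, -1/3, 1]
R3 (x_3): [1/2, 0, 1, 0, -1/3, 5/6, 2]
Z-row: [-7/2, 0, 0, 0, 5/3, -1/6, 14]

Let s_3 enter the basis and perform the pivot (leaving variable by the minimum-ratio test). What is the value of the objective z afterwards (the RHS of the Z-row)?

72/5

Ratio test on column s_3 — row 1: entry -13/6 ≤ 0; row 2: entry -1/3 ≤ 0; row 3: 2/(5/6) = 12/5. Minimum is 12/5 at row 3 (x_3 leaves); pivot element 5/6.
Pivot on row 3; the Z-row RHS becomes 14 − (-1/6)·(12/5) = 72/5.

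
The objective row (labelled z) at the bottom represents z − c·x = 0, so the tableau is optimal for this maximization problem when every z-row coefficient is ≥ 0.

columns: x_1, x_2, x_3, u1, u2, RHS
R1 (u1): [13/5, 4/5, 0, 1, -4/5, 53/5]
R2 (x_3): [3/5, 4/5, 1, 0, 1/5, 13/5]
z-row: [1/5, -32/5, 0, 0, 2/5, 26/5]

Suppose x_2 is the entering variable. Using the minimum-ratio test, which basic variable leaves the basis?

x_3

Column x_2 entries and ratios — u1: (53/5)/(4/5) = 53/4; x_3: (13/5)/(4/5) = 13/4.
Smallest ratio is 13/4 in the row of x_3, so x_3 leaves.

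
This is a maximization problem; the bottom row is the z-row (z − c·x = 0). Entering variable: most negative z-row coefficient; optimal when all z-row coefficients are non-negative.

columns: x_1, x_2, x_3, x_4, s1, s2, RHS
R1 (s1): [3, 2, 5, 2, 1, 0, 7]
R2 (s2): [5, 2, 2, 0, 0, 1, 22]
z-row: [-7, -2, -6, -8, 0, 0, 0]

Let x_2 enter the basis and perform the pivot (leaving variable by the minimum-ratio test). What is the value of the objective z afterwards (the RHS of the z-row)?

Ratio test on column x_2 — row 1: 7/2 = 7/2; row 2: 22/2 = 11. Minimum is 7/2 at row 1 (s1 leaves); pivot element 2.
Pivot on row 1; the z-row RHS becomes 0 − (-2)·(7/2) = 7.

7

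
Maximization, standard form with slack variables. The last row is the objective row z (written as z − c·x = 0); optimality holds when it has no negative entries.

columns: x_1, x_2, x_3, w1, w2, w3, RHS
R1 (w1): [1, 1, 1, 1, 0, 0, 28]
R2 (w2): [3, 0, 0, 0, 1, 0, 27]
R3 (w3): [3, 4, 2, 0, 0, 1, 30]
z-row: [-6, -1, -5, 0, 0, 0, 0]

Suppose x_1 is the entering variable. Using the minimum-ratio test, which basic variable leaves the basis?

w2

Column x_1 entries and ratios — w1: 28/1 = 28; w2: 27/3 = 9; w3: 30/3 = 10.
Smallest ratio is 9 in the row of w2, so w2 leaves.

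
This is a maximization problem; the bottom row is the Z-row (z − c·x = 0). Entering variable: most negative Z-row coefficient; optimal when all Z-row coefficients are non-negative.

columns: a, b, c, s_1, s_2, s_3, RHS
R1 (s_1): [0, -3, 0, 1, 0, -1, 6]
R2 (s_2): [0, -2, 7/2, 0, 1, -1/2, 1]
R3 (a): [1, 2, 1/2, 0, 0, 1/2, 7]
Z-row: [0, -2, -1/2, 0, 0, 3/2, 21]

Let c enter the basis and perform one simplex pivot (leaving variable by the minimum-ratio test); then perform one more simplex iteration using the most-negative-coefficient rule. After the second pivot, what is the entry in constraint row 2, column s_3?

0

Ratio test on column c — row 1: entry 0 ≤ 0; row 2: 1/(7/2) = 2/7; row 3: 7/(1/2) = 14. Minimum is 2/7 at row 2 (s_2 leaves); pivot element 7/2.
Divide row 2 by 7/2; eliminate column c from the other rows.
Second iteration: most negative Z-row entry is -16/7 in column b, so b enters.
Ratio test on column b — row 1: entry -3 ≤ 0; row 2: entry -4/7 ≤ 0; row 3: (48/7)/(16/7) = 3. Minimum is 3 at row 3 (a leaves); pivot element 16/7.
Divide row 3 by 16/7; eliminate column b from the other rows.
After both pivots, the entry at constraint row 2, column s_3 is 0.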